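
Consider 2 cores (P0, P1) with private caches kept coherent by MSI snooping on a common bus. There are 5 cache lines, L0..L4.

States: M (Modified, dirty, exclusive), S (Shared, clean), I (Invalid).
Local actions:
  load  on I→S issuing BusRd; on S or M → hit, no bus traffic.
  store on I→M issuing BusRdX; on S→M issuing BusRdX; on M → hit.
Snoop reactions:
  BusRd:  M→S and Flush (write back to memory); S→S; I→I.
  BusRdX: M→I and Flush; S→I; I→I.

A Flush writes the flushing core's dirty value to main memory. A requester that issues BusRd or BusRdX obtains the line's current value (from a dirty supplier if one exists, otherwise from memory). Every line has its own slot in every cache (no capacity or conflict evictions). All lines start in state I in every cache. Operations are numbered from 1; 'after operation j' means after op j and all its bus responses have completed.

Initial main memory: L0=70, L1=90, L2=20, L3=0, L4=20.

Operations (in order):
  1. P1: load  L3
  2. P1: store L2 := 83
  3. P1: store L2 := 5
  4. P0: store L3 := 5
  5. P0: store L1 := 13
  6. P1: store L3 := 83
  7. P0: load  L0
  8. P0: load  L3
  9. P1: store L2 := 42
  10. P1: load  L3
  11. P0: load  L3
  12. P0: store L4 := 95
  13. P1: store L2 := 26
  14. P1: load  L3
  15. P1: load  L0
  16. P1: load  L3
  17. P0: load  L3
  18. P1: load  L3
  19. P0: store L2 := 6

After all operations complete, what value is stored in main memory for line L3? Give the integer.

  op1 P1: load  L3 → I/S on L3; bus BusRd; mem=0
  op2 P1: store L2 := 83 → I/M on L2; bus BusRdX; mem=20
  op3 P1: store L2 := 5 → I/M on L2; bus (none); mem=20
  op4 P0: store L3 := 5 → M/I on L3; bus BusRdX; mem=0
  op5 P0: store L1 := 13 → M/I on L1; bus BusRdX; mem=90
  op6 P1: store L3 := 83 → I/M on L3; bus BusRdX Flush; mem=5
  op7 P0: load  L0 → S/I on L0; bus BusRd; mem=70
  op8 P0: load  L3 → S/S on L3; bus BusRd Flush; mem=83
  op9 P1: store L2 := 42 → I/M on L2; bus (none); mem=20
  op10 P1: load  L3 → S/S on L3; bus (none); mem=83
  op11 P0: load  L3 → S/S on L3; bus (none); mem=83
  op12 P0: store L4 := 95 → M/I on L4; bus BusRdX; mem=20
  op13 P1: store L2 := 26 → I/M on L2; bus (none); mem=20
  op14 P1: load  L3 → S/S on L3; bus (none); mem=83
  op15 P1: load  L0 → S/S on L0; bus BusRd; mem=70
  op16 P1: load  L3 → S/S on L3; bus (none); mem=83
  op17 P0: load  L3 → S/S on L3; bus (none); mem=83
  op18 P1: load  L3 → S/S on L3; bus (none); mem=83
  op19 P0: store L2 := 6 → M/I on L2; bus BusRdX Flush; mem=26

memory[L3] = 83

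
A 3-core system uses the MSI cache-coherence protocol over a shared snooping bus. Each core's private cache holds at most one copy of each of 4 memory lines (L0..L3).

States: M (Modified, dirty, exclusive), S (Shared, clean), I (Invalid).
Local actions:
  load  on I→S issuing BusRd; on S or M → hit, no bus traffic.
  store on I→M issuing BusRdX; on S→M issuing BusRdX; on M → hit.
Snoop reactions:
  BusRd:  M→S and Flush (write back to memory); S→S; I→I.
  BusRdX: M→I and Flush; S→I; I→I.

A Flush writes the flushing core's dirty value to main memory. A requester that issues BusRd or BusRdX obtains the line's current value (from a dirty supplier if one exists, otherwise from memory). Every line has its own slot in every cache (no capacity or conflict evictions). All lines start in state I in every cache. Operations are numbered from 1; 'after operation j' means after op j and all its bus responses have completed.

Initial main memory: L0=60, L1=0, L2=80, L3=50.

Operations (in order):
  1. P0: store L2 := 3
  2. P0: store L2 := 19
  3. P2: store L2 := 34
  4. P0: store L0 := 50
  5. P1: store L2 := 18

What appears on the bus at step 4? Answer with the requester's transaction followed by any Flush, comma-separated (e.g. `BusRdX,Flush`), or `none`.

  op1 P0: store L2 := 3 → M/I/I on L2; bus BusRdX; mem=80
  op2 P0: store L2 := 19 → M/I/I on L2; bus (none); mem=80
  op3 P2: store L2 := 34 → I/I/M on L2; bus BusRdX Flush; mem=19
  op4 P0: store L0 := 50 → M/I/I on L0; bus BusRdX; mem=60
  op5 P1: store L2 := 18 → I/M/I on L2; bus BusRdX Flush; mem=34

bus = BusRdX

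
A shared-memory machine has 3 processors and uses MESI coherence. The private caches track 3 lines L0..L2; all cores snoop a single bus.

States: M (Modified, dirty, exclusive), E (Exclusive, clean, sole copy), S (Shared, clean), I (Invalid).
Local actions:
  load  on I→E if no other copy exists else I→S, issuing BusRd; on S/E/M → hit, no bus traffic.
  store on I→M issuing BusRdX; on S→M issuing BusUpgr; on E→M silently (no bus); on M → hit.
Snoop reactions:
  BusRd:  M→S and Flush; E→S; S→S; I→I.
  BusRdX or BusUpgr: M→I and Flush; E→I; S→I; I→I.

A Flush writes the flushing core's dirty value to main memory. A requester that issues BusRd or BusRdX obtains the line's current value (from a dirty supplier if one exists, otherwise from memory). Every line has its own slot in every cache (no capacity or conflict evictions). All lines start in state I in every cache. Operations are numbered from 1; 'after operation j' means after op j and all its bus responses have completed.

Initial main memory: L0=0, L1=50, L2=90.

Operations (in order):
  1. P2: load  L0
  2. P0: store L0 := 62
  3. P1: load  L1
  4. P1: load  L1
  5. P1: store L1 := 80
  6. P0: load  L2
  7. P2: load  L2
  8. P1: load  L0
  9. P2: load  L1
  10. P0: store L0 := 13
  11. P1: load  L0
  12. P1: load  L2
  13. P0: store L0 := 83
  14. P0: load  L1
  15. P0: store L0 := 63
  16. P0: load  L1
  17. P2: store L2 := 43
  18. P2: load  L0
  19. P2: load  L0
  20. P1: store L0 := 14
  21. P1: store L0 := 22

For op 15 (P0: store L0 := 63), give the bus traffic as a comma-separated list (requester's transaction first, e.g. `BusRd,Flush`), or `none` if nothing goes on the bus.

bus = none

step 1: P2: load  L0  ⟶  IIE  (L0)  txn=BusRd  M[L0]=0
step 2: P0: store L0 := 62  ⟶  MII  (L0)  txn=BusRdX  M[L0]=0
step 3: P1: load  L1  ⟶  IEI  (L1)  txn=BusRd  M[L1]=50
step 4: P1: load  L1  ⟶  IEI  (L1)  txn=∅  M[L1]=50
step 5: P1: store L1 := 80  ⟶  IMI  (L1)  txn=∅  M[L1]=50
step 6: P0: load  L2  ⟶  EII  (L2)  txn=BusRd  M[L2]=90
step 7: P2: load  L2  ⟶  SIS  (L2)  txn=BusRd  M[L2]=90
step 8: P1: load  L0  ⟶  SSI  (L0)  txn=BusRd+Flush  M[L0]=62
step 9: P2: load  L1  ⟶  ISS  (L1)  txn=BusRd+Flush  M[L1]=80
step 10: P0: store L0 := 13  ⟶  MII  (L0)  txn=BusUpgr  M[L0]=62
step 11: P1: load  L0  ⟶  SSI  (L0)  txn=BusRd+Flush  M[L0]=13
step 12: P1: load  L2  ⟶  SSS  (L2)  txn=BusRd  M[L2]=90
step 13: P0: store L0 := 83  ⟶  MII  (L0)  txn=BusUpgr  M[L0]=13
step 14: P0: load  L1  ⟶  SSS  (L1)  txn=BusRd  M[L1]=80
step 15: P0: store L0 := 63  ⟶  MII  (L0)  txn=∅  M[L0]=13
step 16: P0: load  L1  ⟶  SSS  (L1)  txn=∅  M[L1]=80
step 17: P2: store L2 := 43  ⟶  IIM  (L2)  txn=BusUpgr  M[L2]=90
step 18: P2: load  L0  ⟶  SIS  (L0)  txn=BusRd+Flush  M[L0]=63
step 19: P2: load  L0  ⟶  SIS  (L0)  txn=∅  M[L0]=63
step 20: P1: store L0 := 14  ⟶  IMI  (L0)  txn=BusRdX  M[L0]=63
step 21: P1: store L0 := 22  ⟶  IMI  (L0)  txn=∅  M[L0]=63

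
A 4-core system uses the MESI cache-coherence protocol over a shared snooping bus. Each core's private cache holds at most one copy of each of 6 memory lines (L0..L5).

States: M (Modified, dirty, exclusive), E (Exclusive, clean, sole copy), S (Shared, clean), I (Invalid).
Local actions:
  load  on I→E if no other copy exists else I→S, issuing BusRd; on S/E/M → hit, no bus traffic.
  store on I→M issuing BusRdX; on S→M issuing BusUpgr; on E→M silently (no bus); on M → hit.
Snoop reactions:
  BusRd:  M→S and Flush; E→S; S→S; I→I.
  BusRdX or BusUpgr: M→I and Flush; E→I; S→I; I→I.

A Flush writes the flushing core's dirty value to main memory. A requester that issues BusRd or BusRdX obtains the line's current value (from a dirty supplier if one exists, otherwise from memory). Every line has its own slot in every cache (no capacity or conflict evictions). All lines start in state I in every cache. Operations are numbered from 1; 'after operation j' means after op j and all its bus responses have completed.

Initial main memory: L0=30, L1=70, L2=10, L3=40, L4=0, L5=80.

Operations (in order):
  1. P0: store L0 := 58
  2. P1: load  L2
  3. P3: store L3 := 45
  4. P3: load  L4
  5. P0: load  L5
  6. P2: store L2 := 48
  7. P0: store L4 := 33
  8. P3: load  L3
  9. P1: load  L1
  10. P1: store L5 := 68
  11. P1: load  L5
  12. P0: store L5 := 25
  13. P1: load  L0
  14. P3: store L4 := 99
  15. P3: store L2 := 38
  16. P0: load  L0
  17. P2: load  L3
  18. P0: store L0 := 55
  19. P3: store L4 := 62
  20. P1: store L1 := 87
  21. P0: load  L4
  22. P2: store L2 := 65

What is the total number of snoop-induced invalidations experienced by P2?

invalidations = 1

1. P0: store L0 := 58  bus=[BusRdX]  L0: P0=M P1=I P2=I P3=I  mem[L0]=30
2. P1: load  L2  bus=[BusRd]  L2: P0=I P1=E P2=I P3=I  mem[L2]=10
3. P3: store L3 := 45  bus=[BusRdX]  L3: P0=I P1=I P2=I P3=M  mem[L3]=40
4. P3: load  L4  bus=[BusRd]  L4: P0=I P1=I P2=I P3=E  mem[L4]=0
5. P0: load  L5  bus=[BusRd]  L5: P0=E P1=I P2=I P3=I  mem[L5]=80
6. P2: store L2 := 48  bus=[BusRdX]  L2: P0=I P1=I P2=M P3=I  mem[L2]=10
7. P0: store L4 := 33  bus=[BusRdX]  L4: P0=M P1=I P2=I P3=I  mem[L4]=0
8. P3: load  L3  bus=[-]  L3: P0=I P1=I P2=I P3=M  mem[L3]=40
9. P1: load  L1  bus=[BusRd]  L1: P0=I P1=E P2=I P3=I  mem[L1]=70
10. P1: store L5 := 68  bus=[BusRdX]  L5: P0=I P1=M P2=I P3=I  mem[L5]=80
11. P1: load  L5  bus=[-]  L5: P0=I P1=M P2=I P3=I  mem[L5]=80
12. P0: store L5 := 25  bus=[BusRdX,Flush]  L5: P0=M P1=I P2=I P3=I  mem[L5]=68
13. P1: load  L0  bus=[BusRd,Flush]  L0: P0=S P1=S P2=I P3=I  mem[L0]=58
14. P3: store L4 := 99  bus=[BusRdX,Flush]  L4: P0=I P1=I P2=I P3=M  mem[L4]=33
15. P3: store L2 := 38  bus=[BusRdX,Flush]  L2: P0=I P1=I P2=I P3=M  mem[L2]=48
16. P0: load  L0  bus=[-]  L0: P0=S P1=S P2=I P3=I  mem[L0]=58
17. P2: load  L3  bus=[BusRd,Flush]  L3: P0=I P1=I P2=S P3=S  mem[L3]=45
18. P0: store L0 := 55  bus=[BusUpgr]  L0: P0=M P1=I P2=I P3=I  mem[L0]=58
19. P3: store L4 := 62  bus=[-]  L4: P0=I P1=I P2=I P3=M  mem[L4]=33
20. P1: store L1 := 87  bus=[-]  L1: P0=I P1=M P2=I P3=I  mem[L1]=70
21. P0: load  L4  bus=[BusRd,Flush]  L4: P0=S P1=I P2=I P3=S  mem[L4]=62
22. P2: store L2 := 65  bus=[BusRdX,Flush]  L2: P0=I P1=I P2=M P3=I  mem[L2]=38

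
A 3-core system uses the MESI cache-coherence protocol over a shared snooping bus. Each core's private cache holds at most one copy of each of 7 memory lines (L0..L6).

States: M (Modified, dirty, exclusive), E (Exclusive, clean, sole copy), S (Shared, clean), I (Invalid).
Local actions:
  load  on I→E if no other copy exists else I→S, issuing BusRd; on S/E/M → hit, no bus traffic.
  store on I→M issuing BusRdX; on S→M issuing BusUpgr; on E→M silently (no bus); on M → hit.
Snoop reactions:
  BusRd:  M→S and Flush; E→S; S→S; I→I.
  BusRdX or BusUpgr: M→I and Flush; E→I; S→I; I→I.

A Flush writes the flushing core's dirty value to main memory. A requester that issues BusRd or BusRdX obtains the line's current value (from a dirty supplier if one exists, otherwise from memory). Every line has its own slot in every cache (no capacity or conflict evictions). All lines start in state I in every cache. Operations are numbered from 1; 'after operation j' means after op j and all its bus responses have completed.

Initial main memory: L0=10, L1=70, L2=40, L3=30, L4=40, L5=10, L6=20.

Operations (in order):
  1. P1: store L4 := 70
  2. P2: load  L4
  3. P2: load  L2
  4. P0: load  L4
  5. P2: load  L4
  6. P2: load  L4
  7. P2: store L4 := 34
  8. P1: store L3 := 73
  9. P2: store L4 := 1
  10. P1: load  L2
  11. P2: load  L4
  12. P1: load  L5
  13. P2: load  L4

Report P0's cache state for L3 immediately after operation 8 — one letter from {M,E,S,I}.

state = I

  op1 P1: store L4 := 70 → I/M/I on L4; bus BusRdX; mem=40
  op2 P2: load  L4 → I/S/S on L4; bus BusRd Flush; mem=70
  op3 P2: load  L2 → I/I/E on L2; bus BusRd; mem=40
  op4 P0: load  L4 → S/S/S on L4; bus BusRd; mem=70
  op5 P2: load  L4 → S/S/S on L4; bus (none); mem=70
  op6 P2: load  L4 → S/S/S on L4; bus (none); mem=70
  op7 P2: store L4 := 34 → I/I/M on L4; bus BusUpgr; mem=70
  op8 P1: store L3 := 73 → I/M/I on L3; bus BusRdX; mem=30
  op9 P2: store L4 := 1 → I/I/M on L4; bus (none); mem=70
  op10 P1: load  L2 → I/S/S on L2; bus BusRd; mem=40
  op11 P2: load  L4 → I/I/M on L4; bus (none); mem=70
  op12 P1: load  L5 → I/E/I on L5; bus BusRd; mem=10
  op13 P2: load  L4 → I/I/M on L4; bus (none); mem=70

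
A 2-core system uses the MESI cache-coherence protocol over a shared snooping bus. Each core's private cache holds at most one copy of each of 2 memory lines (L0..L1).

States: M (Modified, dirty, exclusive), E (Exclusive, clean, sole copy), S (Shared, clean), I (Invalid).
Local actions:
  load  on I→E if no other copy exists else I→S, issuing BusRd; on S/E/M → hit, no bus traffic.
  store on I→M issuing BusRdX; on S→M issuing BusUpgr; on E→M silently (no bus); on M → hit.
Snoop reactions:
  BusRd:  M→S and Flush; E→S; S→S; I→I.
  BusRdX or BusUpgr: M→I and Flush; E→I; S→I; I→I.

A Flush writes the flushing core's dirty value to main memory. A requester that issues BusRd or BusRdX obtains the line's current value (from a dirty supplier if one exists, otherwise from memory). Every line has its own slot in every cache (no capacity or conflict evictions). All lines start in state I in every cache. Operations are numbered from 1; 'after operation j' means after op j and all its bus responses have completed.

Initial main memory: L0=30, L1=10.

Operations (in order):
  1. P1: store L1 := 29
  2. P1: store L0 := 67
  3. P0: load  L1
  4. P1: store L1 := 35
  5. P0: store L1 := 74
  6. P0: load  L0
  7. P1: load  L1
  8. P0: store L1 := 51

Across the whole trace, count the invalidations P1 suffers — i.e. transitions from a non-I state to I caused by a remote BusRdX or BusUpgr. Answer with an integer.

[1] P1: store L1 := 29 | P0:I, P1:M(29) | bus: BusRdX
[2] P1: store L0 := 67 | P0:I, P1:M(67) | bus: BusRdX
[3] P0: load  L1 | P0:S(29), P1:S(29) | bus: BusRd,Flush
[4] P1: store L1 := 35 | P0:I, P1:M(35) | bus: BusUpgr
[5] P0: store L1 := 74 | P0:M(74), P1:I | bus: BusRdX,Flush
[6] P0: load  L0 | P0:S(67), P1:S(67) | bus: BusRd,Flush
[7] P1: load  L1 | P0:S(74), P1:S(74) | bus: BusRd,Flush
[8] P0: store L1 := 51 | P0:M(51), P1:I | bus: BusUpgr

invalidations = 2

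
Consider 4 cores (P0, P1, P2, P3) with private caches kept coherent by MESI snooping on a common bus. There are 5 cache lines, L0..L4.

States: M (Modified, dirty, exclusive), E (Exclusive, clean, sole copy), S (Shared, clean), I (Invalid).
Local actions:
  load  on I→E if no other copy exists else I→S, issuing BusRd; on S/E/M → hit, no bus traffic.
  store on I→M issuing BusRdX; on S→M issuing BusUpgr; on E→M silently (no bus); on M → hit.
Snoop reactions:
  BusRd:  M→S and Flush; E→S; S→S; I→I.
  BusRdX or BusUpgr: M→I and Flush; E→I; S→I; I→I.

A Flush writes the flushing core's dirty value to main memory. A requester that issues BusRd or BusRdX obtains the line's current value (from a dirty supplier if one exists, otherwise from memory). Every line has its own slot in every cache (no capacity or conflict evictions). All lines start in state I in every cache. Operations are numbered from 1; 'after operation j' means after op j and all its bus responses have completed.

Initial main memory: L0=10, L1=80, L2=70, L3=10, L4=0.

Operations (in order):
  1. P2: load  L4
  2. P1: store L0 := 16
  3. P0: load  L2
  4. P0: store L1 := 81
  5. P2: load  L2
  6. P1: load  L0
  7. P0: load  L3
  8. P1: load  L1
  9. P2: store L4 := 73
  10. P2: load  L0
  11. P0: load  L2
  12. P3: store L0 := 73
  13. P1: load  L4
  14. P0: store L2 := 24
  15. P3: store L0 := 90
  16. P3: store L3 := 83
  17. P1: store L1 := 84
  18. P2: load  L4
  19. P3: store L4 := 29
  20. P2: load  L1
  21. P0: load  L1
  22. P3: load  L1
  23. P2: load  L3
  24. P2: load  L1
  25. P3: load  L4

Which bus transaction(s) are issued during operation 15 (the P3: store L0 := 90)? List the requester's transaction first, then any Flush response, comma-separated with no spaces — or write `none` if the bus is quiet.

bus = none

  op1 P2: load  L4 → I/I/E/I on L4; bus BusRd; mem=0
  op2 P1: store L0 := 16 → I/M/I/I on L0; bus BusRdX; mem=10
  op3 P0: load  L2 → E/I/I/I on L2; bus BusRd; mem=70
  op4 P0: store L1 := 81 → M/I/I/I on L1; bus BusRdX; mem=80
  op5 P2: load  L2 → S/I/S/I on L2; bus BusRd; mem=70
  op6 P1: load  L0 → I/M/I/I on L0; bus (none); mem=10
  op7 P0: load  L3 → E/I/I/I on L3; bus BusRd; mem=10
  op8 P1: load  L1 → S/S/I/I on L1; bus BusRd Flush; mem=81
  op9 P2: store L4 := 73 → I/I/M/I on L4; bus (none); mem=0
  op10 P2: load  L0 → I/S/S/I on L0; bus BusRd Flush; mem=16
  op11 P0: load  L2 → S/I/S/I on L2; bus (none); mem=70
  op12 P3: store L0 := 73 → I/I/I/M on L0; bus BusRdX; mem=16
  op13 P1: load  L4 → I/S/S/I on L4; bus BusRd Flush; mem=73
  op14 P0: store L2 := 24 → M/I/I/I on L2; bus BusUpgr; mem=70
  op15 P3: store L0 := 90 → I/I/I/M on L0; bus (none); mem=16
  op16 P3: store L3 := 83 → I/I/I/M on L3; bus BusRdX; mem=10
  op17 P1: store L1 := 84 → I/M/I/I on L1; bus BusUpgr; mem=81
  op18 P2: load  L4 → I/S/S/I on L4; bus (none); mem=73
  op19 P3: store L4 := 29 → I/I/I/M on L4; bus BusRdX; mem=73
  op20 P2: load  L1 → I/S/S/I on L1; bus BusRd Flush; mem=84
  op21 P0: load  L1 → S/S/S/I on L1; bus BusRd; mem=84
  op22 P3: load  L1 → S/S/S/S on L1; bus BusRd; mem=84
  op23 P2: load  L3 → I/I/S/S on L3; bus BusRd Flush; mem=83
  op24 P2: load  L1 → S/S/S/S on L1; bus (none); mem=84
  op25 P3: load  L4 → I/I/I/M on L4; bus (none); mem=73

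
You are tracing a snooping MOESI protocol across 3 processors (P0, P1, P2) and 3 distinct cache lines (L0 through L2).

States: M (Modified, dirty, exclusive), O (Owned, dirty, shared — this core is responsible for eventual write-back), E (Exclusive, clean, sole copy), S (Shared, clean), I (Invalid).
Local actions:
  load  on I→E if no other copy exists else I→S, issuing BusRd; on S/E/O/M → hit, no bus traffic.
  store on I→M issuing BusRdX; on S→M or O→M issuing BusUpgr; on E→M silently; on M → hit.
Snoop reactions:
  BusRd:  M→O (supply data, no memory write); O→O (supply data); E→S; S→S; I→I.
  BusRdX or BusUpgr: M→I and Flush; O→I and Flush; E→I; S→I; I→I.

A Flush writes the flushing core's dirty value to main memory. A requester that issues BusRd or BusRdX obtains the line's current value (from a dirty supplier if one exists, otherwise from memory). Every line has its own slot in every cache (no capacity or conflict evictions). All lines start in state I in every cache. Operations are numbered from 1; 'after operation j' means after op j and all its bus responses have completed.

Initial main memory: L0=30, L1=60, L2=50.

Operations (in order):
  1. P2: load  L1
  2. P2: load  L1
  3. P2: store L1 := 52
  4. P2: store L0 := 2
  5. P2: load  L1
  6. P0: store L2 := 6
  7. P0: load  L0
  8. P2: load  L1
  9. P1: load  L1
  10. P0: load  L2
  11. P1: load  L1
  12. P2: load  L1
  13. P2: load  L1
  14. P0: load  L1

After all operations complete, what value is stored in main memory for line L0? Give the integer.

[1] P2: load  L1 | P0:I, P1:I, P2:E(60) | bus: BusRd
[2] P2: load  L1 | P0:I, P1:I, P2:E(60) | bus: none
[3] P2: store L1 := 52 | P0:I, P1:I, P2:M(52) | bus: none
[4] P2: store L0 := 2 | P0:I, P1:I, P2:M(2) | bus: BusRdX
[5] P2: load  L1 | P0:I, P1:I, P2:M(52) | bus: none
[6] P0: store L2 := 6 | P0:M(6), P1:I, P2:I | bus: BusRdX
[7] P0: load  L0 | P0:S(2), P1:I, P2:O(2) | bus: BusRd
[8] P2: load  L1 | P0:I, P1:I, P2:M(52) | bus: none
[9] P1: load  L1 | P0:I, P1:S(52), P2:O(52) | bus: BusRd
[10] P0: load  L2 | P0:M(6), P1:I, P2:I | bus: none
[11] P1: load  L1 | P0:I, P1:S(52), P2:O(52) | bus: none
[12] P2: load  L1 | P0:I, P1:S(52), P2:O(52) | bus: none
[13] P2: load  L1 | P0:I, P1:S(52), P2:O(52) | bus: none
[14] P0: load  L1 | P0:S(52), P1:S(52), P2:O(52) | bus: BusRd

memory[L0] = 30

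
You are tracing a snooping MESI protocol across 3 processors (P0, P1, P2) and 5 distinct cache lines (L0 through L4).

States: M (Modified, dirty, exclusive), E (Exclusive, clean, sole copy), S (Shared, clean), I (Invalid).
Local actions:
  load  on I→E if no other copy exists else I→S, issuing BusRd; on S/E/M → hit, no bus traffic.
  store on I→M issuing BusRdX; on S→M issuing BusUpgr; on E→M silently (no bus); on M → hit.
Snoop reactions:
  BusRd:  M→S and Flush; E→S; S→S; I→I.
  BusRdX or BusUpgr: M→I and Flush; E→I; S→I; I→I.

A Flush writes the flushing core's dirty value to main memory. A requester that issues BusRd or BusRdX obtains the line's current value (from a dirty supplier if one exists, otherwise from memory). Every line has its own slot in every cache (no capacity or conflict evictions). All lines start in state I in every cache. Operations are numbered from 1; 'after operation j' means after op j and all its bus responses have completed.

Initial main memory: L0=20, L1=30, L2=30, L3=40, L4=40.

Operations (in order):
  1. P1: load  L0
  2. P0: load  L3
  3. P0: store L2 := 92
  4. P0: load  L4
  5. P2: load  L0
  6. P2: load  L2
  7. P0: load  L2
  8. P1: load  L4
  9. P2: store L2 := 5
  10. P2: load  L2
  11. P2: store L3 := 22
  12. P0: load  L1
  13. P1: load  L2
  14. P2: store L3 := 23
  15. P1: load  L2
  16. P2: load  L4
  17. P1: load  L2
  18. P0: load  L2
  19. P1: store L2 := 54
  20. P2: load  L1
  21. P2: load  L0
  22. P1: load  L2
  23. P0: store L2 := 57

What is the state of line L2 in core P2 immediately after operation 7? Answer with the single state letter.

[1] P1: load  L0 | P0:I, P1:E(20), P2:I | bus: BusRd
[2] P0: load  L3 | P0:E(40), P1:I, P2:I | bus: BusRd
[3] P0: store L2 := 92 | P0:M(92), P1:I, P2:I | bus: BusRdX
[4] P0: load  L4 | P0:E(40), P1:I, P2:I | bus: BusRd
[5] P2: load  L0 | P0:I, P1:S(20), P2:S(20) | bus: BusRd
[6] P2: load  L2 | P0:S(92), P1:I, P2:S(92) | bus: BusRd,Flush
[7] P0: load  L2 | P0:S(92), P1:I, P2:S(92) | bus: none
[8] P1: load  L4 | P0:S(40), P1:S(40), P2:I | bus: BusRd
[9] P2: store L2 := 5 | P0:I, P1:I, P2:M(5) | bus: BusUpgr
[10] P2: load  L2 | P0:I, P1:I, P2:M(5) | bus: none
[11] P2: store L3 := 22 | P0:I, P1:I, P2:M(22) | bus: BusRdX
[12] P0: load  L1 | P0:E(30), P1:I, P2:I | bus: BusRd
[13] P1: load  L2 | P0:I, P1:S(5), P2:S(5) | bus: BusRd,Flush
[14] P2: store L3 := 23 | P0:I, P1:I, P2:M(23) | bus: none
[15] P1: load  L2 | P0:I, P1:S(5), P2:S(5) | bus: none
[16] P2: load  L4 | P0:S(40), P1:S(40), P2:S(40) | bus: BusRd
[17] P1: load  L2 | P0:I, P1:S(5), P2:S(5) | bus: none
[18] P0: load  L2 | P0:S(5), P1:S(5), P2:S(5) | bus: BusRd
[19] P1: store L2 := 54 | P0:I, P1:M(54), P2:I | bus: BusUpgr
[20] P2: load  L1 | P0:S(30), P1:I, P2:S(30) | bus: BusRd
[21] P2: load  L0 | P0:I, P1:S(20), P2:S(20) | bus: none
[22] P1: load  L2 | P0:I, P1:M(54), P2:I | bus: none
[23] P0: store L2 := 57 | P0:M(57), P1:I, P2:I | bus: BusRdX,Flush

state = S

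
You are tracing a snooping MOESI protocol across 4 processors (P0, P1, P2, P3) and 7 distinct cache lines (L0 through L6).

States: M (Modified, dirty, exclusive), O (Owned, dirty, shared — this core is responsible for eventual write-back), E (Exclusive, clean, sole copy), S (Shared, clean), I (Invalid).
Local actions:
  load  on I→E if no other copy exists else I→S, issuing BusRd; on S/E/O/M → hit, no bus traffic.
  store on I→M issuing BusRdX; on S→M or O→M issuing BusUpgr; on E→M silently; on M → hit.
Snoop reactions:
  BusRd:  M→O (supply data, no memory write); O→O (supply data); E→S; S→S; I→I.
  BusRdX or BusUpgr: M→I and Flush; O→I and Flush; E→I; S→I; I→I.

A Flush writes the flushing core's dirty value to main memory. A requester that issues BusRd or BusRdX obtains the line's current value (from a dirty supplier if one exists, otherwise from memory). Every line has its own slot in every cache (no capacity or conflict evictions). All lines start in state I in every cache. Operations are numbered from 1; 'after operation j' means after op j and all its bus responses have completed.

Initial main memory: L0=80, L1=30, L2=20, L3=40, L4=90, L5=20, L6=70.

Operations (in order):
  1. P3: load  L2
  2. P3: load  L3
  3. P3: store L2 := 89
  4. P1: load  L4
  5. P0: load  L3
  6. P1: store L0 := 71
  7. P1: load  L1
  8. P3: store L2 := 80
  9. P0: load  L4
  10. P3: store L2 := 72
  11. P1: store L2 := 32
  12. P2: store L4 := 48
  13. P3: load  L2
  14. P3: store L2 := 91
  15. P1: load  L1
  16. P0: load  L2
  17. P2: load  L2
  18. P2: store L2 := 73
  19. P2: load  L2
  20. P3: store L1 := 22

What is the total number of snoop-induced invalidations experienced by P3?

1. P3: load  L2  bus=[BusRd]  L2: P0=I P1=I P2=I P3=E  mem[L2]=20
2. P3: load  L3  bus=[BusRd]  L3: P0=I P1=I P2=I P3=E  mem[L3]=40
3. P3: store L2 := 89  bus=[-]  L2: P0=I P1=I P2=I P3=M  mem[L2]=20
4. P1: load  L4  bus=[BusRd]  L4: P0=I P1=E P2=I P3=I  mem[L4]=90
5. P0: load  L3  bus=[BusRd]  L3: P0=S P1=I P2=I P3=S  mem[L3]=40
6. P1: store L0 := 71  bus=[BusRdX]  L0: P0=I P1=M P2=I P3=I  mem[L0]=80
7. P1: load  L1  bus=[BusRd]  L1: P0=I P1=E P2=I P3=I  mem[L1]=30
8. P3: store L2 := 80  bus=[-]  L2: P0=I P1=I P2=I P3=M  mem[L2]=20
9. P0: load  L4  bus=[BusRd]  L4: P0=S P1=S P2=I P3=I  mem[L4]=90
10. P3: store L2 := 72  bus=[-]  L2: P0=I P1=I P2=I P3=M  mem[L2]=20
11. P1: store L2 := 32  bus=[BusRdX,Flush]  L2: P0=I P1=M P2=I P3=I  mem[L2]=72
12. P2: store L4 := 48  bus=[BusRdX]  L4: P0=I P1=I P2=M P3=I  mem[L4]=90
13. P3: load  L2  bus=[BusRd]  L2: P0=I P1=O P2=I P3=S  mem[L2]=72
14. P3: store L2 := 91  bus=[BusUpgr,Flush]  L2: P0=I P1=I P2=I P3=M  mem[L2]=32
15. P1: load  L1  bus=[-]  L1: P0=I P1=E P2=I P3=I  mem[L1]=30
16. P0: load  L2  bus=[BusRd]  L2: P0=S P1=I P2=I P3=O  mem[L2]=32
17. P2: load  L2  bus=[BusRd]  L2: P0=S P1=I P2=S P3=O  mem[L2]=32
18. P2: store L2 := 73  bus=[BusUpgr,Flush]  L2: P0=I P1=I P2=M P3=I  mem[L2]=91
19. P2: load  L2  bus=[-]  L2: P0=I P1=I P2=M P3=I  mem[L2]=91
20. P3: store L1 := 22  bus=[BusRdX]  L1: P0=I P1=I P2=I P3=M  mem[L1]=30

invalidations = 2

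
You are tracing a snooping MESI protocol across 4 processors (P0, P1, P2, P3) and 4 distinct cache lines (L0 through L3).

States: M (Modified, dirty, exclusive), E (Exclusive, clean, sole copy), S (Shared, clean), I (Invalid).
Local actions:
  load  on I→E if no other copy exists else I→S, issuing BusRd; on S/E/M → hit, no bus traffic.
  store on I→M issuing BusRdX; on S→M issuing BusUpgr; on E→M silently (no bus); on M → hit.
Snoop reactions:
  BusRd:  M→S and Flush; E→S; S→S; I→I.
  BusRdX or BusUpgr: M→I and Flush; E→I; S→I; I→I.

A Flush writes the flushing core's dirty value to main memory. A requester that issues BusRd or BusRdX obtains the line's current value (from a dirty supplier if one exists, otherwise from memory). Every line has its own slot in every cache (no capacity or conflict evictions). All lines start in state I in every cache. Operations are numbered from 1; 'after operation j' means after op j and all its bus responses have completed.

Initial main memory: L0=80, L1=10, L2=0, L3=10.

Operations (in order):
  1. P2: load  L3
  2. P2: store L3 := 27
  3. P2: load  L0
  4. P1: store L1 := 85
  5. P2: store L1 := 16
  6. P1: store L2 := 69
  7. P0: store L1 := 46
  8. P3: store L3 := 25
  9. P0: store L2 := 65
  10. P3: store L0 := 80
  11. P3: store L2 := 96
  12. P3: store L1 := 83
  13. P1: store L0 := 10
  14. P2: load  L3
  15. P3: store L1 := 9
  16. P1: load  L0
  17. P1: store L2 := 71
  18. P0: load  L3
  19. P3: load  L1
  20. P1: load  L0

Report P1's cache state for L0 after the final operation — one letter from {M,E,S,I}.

state = M

1. P2: load  L3  bus=[BusRd]  L3: P0=I P1=I P2=E P3=I  mem[L3]=10
2. P2: store L3 := 27  bus=[-]  L3: P0=I P1=I P2=M P3=I  mem[L3]=10
3. P2: load  L0  bus=[BusRd]  L0: P0=I P1=I P2=E P3=I  mem[L0]=80
4. P1: store L1 := 85  bus=[BusRdX]  L1: P0=I P1=M P2=I P3=I  mem[L1]=10
5. P2: store L1 := 16  bus=[BusRdX,Flush]  L1: P0=I P1=I P2=M P3=I  mem[L1]=85
6. P1: store L2 := 69  bus=[BusRdX]  L2: P0=I P1=M P2=I P3=I  mem[L2]=0
7. P0: store L1 := 46  bus=[BusRdX,Flush]  L1: P0=M P1=I P2=I P3=I  mem[L1]=16
8. P3: store L3 := 25  bus=[BusRdX,Flush]  L3: P0=I P1=I P2=I P3=M  mem[L3]=27
9. P0: store L2 := 65  bus=[BusRdX,Flush]  L2: P0=M P1=I P2=I P3=I  mem[L2]=69
10. P3: store L0 := 80  bus=[BusRdX]  L0: P0=I P1=I P2=I P3=M  mem[L0]=80
11. P3: store L2 := 96  bus=[BusRdX,Flush]  L2: P0=I P1=I P2=I P3=M  mem[L2]=65
12. P3: store L1 := 83  bus=[BusRdX,Flush]  L1: P0=I P1=I P2=I P3=M  mem[L1]=46
13. P1: store L0 := 10  bus=[BusRdX,Flush]  L0: P0=I P1=M P2=I P3=I  mem[L0]=80
14. P2: load  L3  bus=[BusRd,Flush]  L3: P0=I P1=I P2=S P3=S  mem[L3]=25
15. P3: store L1 := 9  bus=[-]  L1: P0=I P1=I P2=I P3=M  mem[L1]=46
16. P1: load  L0  bus=[-]  L0: P0=I P1=M P2=I P3=I  mem[L0]=80
17. P1: store L2 := 71  bus=[BusRdX,Flush]  L2: P0=I P1=M P2=I P3=I  mem[L2]=96
18. P0: load  L3  bus=[BusRd]  L3: P0=S P1=I P2=S P3=S  mem[L3]=25
19. P3: load  L1  bus=[-]  L1: P0=I P1=I P2=I P3=M  mem[L1]=46
20. P1: load  L0  bus=[-]  L0: P0=I P1=M P2=I P3=I  mem[L0]=80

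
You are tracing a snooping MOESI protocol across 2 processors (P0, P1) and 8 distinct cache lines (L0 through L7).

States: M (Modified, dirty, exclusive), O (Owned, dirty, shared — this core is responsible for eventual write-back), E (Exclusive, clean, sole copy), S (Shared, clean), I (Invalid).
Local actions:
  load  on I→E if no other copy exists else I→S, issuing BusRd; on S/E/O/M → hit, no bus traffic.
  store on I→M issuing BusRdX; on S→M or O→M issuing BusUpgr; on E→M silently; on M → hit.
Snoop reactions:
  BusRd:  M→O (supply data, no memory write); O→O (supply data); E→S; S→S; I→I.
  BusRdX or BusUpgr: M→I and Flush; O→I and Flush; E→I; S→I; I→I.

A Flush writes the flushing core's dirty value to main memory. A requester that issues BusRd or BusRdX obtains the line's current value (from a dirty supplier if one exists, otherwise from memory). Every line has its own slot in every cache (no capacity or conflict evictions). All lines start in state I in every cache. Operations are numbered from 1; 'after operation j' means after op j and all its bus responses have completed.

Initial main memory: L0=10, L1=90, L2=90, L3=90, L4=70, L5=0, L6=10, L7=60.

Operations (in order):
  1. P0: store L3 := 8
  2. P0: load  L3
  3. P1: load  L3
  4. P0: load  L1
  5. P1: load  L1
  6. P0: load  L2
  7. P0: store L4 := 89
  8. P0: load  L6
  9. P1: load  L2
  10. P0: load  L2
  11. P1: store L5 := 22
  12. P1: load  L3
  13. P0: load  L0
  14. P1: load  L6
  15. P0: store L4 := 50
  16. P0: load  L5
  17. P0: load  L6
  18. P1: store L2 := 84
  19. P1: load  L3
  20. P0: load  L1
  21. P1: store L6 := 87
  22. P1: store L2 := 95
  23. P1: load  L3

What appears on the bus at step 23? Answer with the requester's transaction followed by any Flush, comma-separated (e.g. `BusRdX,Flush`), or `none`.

bus = none

[1] P0: store L3 := 8 | P0:M(8), P1:I | bus: BusRdX
[2] P0: load  L3 | P0:M(8), P1:I | bus: none
[3] P1: load  L3 | P0:O(8), P1:S(8) | bus: BusRd
[4] P0: load  L1 | P0:E(90), P1:I | bus: BusRd
[5] P1: load  L1 | P0:S(90), P1:S(90) | bus: BusRd
[6] P0: load  L2 | P0:E(90), P1:I | bus: BusRd
[7] P0: store L4 := 89 | P0:M(89), P1:I | bus: BusRdX
[8] P0: load  L6 | P0:E(10), P1:I | bus: BusRd
[9] P1: load  L2 | P0:S(90), P1:S(90) | bus: BusRd
[10] P0: load  L2 | P0:S(90), P1:S(90) | bus: none
[11] P1: store L5 := 22 | P0:I, P1:M(22) | bus: BusRdX
[12] P1: load  L3 | P0:O(8), P1:S(8) | bus: none
[13] P0: load  L0 | P0:E(10), P1:I | bus: BusRd
[14] P1: load  L6 | P0:S(10), P1:S(10) | bus: BusRd
[15] P0: store L4 := 50 | P0:M(50), P1:I | bus: none
[16] P0: load  L5 | P0:S(22), P1:O(22) | bus: BusRd
[17] P0: load  L6 | P0:S(10), P1:S(10) | bus: none
[18] P1: store L2 := 84 | P0:I, P1:M(84) | bus: BusUpgr
[19] P1: load  L3 | P0:O(8), P1:S(8) | bus: none
[20] P0: load  L1 | P0:S(90), P1:S(90) | bus: none
[21] P1: store L6 := 87 | P0:I, P1:M(87) | bus: BusUpgr
[22] P1: store L2 := 95 | P0:I, P1:M(95) | bus: none
[23] P1: load  L3 | P0:O(8), P1:S(8) | bus: none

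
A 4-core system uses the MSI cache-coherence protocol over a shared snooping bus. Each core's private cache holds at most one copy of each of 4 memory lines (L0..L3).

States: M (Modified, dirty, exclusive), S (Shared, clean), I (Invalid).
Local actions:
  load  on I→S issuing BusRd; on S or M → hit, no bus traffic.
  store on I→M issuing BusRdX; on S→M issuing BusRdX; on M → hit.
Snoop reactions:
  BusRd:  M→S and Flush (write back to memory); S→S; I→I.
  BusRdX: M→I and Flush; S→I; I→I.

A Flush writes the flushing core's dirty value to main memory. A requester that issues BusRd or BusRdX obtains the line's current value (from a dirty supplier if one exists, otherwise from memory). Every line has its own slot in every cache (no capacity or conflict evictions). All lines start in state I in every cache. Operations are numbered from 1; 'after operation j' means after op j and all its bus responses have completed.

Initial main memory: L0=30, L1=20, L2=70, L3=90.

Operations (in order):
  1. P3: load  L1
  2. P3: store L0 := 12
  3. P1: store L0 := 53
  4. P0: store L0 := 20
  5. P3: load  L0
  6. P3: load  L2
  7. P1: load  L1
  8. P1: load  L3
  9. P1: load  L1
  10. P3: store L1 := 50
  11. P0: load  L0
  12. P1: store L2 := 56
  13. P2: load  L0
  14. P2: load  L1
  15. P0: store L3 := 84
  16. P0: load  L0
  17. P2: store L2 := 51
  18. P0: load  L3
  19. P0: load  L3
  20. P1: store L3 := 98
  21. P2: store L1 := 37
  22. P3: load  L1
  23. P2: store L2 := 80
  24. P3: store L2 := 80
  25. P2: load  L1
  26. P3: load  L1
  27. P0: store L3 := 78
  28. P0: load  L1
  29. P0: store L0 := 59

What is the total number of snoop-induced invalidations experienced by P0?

invalidations = 1

1. P3: load  L1  bus=[BusRd]  L1: P0=I P1=I P2=I P3=S  mem[L1]=20
2. P3: store L0 := 12  bus=[BusRdX]  L0: P0=I P1=I P2=I P3=M  mem[L0]=30
3. P1: store L0 := 53  bus=[BusRdX,Flush]  L0: P0=I P1=M P2=I P3=I  mem[L0]=12
4. P0: store L0 := 20  bus=[BusRdX,Flush]  L0: P0=M P1=I P2=I P3=I  mem[L0]=53
5. P3: load  L0  bus=[BusRd,Flush]  L0: P0=S P1=I P2=I P3=S  mem[L0]=20
6. P3: load  L2  bus=[BusRd]  L2: P0=I P1=I P2=I P3=S  mem[L2]=70
7. P1: load  L1  bus=[BusRd]  L1: P0=I P1=S P2=I P3=S  mem[L1]=20
8. P1: load  L3  bus=[BusRd]  L3: P0=I P1=S P2=I P3=I  mem[L3]=90
9. P1: load  L1  bus=[-]  L1: P0=I P1=S P2=I P3=S  mem[L1]=20
10. P3: store L1 := 50  bus=[BusRdX]  L1: P0=I P1=I P2=I P3=M  mem[L1]=20
11. P0: load  L0  bus=[-]  L0: P0=S P1=I P2=I P3=S  mem[L0]=20
12. P1: store L2 := 56  bus=[BusRdX]  L2: P0=I P1=M P2=I P3=I  mem[L2]=70
13. P2: load  L0  bus=[BusRd]  L0: P0=S P1=I P2=S P3=S  mem[L0]=20
14. P2: load  L1  bus=[BusRd,Flush]  L1: P0=I P1=I P2=S P3=S  mem[L1]=50
15. P0: store L3 := 84  bus=[BusRdX]  L3: P0=M P1=I P2=I P3=I  mem[L3]=90
16. P0: load  L0  bus=[-]  L0: P0=S P1=I P2=S P3=S  mem[L0]=20
17. P2: store L2 := 51  bus=[BusRdX,Flush]  L2: P0=I P1=I P2=M P3=I  mem[L2]=56
18. P0: load  L3  bus=[-]  L3: P0=M P1=I P2=I P3=I  mem[L3]=90
19. P0: load  L3  bus=[-]  L3: P0=M P1=I P2=I P3=I  mem[L3]=90
20. P1: store L3 := 98  bus=[BusRdX,Flush]  L3: P0=I P1=M P2=I P3=I  mem[L3]=84
21. P2: store L1 := 37  bus=[BusRdX]  L1: P0=I P1=I P2=M P3=I  mem[L1]=50
22. P3: load  L1  bus=[BusRd,Flush]  L1: P0=I P1=I P2=S P3=S  mem[L1]=37
23. P2: store L2 := 80  bus=[-]  L2: P0=I P1=I P2=M P3=I  mem[L2]=56
24. P3: store L2 := 80  bus=[BusRdX,Flush]  L2: P0=I P1=I P2=I P3=M  mem[L2]=80
25. P2: load  L1  bus=[-]  L1: P0=I P1=I P2=S P3=S  mem[L1]=37
26. P3: load  L1  bus=[-]  L1: P0=I P1=I P2=S P3=S  mem[L1]=37
27. P0: store L3 := 78  bus=[BusRdX,Flush]  L3: P0=M P1=I P2=I P3=I  mem[L3]=98
28. P0: load  L1  bus=[BusRd]  L1: P0=S P1=I P2=S P3=S  mem[L1]=37
29. P0: store L0 := 59  bus=[BusRdX]  L0: P0=M P1=I P2=I P3=I  mem[L0]=20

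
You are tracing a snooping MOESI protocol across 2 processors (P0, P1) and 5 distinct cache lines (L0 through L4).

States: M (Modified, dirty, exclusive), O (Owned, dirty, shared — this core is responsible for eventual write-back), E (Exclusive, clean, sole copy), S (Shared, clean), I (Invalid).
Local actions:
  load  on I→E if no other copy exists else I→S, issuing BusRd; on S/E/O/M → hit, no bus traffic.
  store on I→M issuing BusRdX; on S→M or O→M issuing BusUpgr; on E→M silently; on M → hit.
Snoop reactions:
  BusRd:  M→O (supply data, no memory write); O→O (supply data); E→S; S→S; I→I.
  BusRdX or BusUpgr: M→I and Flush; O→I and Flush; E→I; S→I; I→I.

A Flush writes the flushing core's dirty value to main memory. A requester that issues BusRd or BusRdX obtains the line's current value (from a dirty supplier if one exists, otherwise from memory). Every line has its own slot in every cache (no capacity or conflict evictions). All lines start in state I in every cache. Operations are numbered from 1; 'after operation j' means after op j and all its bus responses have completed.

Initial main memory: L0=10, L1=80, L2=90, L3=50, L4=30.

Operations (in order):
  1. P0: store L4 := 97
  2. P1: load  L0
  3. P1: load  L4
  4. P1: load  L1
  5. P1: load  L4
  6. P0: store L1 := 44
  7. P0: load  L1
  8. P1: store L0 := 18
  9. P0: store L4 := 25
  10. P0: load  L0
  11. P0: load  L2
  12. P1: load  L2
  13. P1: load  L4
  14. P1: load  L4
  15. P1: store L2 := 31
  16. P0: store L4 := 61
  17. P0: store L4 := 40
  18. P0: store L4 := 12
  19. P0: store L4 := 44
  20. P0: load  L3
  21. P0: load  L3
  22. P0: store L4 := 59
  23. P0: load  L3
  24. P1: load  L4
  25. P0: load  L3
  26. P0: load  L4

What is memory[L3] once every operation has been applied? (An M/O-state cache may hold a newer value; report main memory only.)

  op1 P0: store L4 := 97 → M/I on L4; bus BusRdX; mem=30
  op2 P1: load  L0 → I/E on L0; bus BusRd; mem=10
  op3 P1: load  L4 → O/S on L4; bus BusRd; mem=30
  op4 P1: load  L1 → I/E on L1; bus BusRd; mem=80
  op5 P1: load  L4 → O/S on L4; bus (none); mem=30
  op6 P0: store L1 := 44 → M/I on L1; bus BusRdX; mem=80
  op7 P0: load  L1 → M/I on L1; bus (none); mem=80
  op8 P1: store L0 := 18 → I/M on L0; bus (none); mem=10
  op9 P0: store L4 := 25 → M/I on L4; bus BusUpgr; mem=30
  op10 P0: load  L0 → S/O on L0; bus BusRd; mem=10
  op11 P0: load  L2 → E/I on L2; bus BusRd; mem=90
  op12 P1: load  L2 → S/S on L2; bus BusRd; mem=90
  op13 P1: load  L4 → O/S on L4; bus BusRd; mem=30
  op14 P1: load  L4 → O/S on L4; bus (none); mem=30
  op15 P1: store L2 := 31 → I/M on L2; bus BusUpgr; mem=90
  op16 P0: store L4 := 61 → M/I on L4; bus BusUpgr; mem=30
  op17 P0: store L4 := 40 → M/I on L4; bus (none); mem=30
  op18 P0: store L4 := 12 → M/I on L4; bus (none); mem=30
  op19 P0: store L4 := 44 → M/I on L4; bus (none); mem=30
  op20 P0: load  L3 → E/I on L3; bus BusRd; mem=50
  op21 P0: load  L3 → E/I on L3; bus (none); mem=50
  op22 P0: store L4 := 59 → M/I on L4; bus (none); mem=30
  op23 P0: load  L3 → E/I on L3; bus (none); mem=50
  op24 P1: load  L4 → O/S on L4; bus BusRd; mem=30
  op25 P0: load  L3 → E/I on L3; bus (none); mem=50
  op26 P0: load  L4 → O/S on L4; bus (none); mem=30

memory[L3] = 50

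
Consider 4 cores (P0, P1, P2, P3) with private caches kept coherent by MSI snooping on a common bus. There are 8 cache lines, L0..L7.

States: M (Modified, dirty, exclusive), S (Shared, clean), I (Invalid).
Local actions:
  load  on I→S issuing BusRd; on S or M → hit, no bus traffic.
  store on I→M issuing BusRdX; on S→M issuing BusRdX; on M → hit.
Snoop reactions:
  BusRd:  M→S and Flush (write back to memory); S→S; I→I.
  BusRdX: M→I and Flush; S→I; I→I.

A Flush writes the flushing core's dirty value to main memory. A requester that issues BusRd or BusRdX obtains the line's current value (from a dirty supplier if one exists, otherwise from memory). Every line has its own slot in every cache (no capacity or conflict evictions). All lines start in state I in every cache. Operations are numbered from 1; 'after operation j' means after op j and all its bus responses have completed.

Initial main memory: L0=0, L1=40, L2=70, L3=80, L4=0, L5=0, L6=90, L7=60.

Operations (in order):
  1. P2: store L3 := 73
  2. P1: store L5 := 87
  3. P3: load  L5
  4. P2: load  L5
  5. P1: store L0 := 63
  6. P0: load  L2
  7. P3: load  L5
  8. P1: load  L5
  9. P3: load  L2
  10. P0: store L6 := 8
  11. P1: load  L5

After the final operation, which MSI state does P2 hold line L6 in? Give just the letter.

state = I

  op1 P2: store L3 := 73 → I/I/M/I on L3; bus BusRdX; mem=80
  op2 P1: store L5 := 87 → I/M/I/I on L5; bus BusRdX; mem=0
  op3 P3: load  L5 → I/S/I/S on L5; bus BusRd Flush; mem=87
  op4 P2: load  L5 → I/S/S/S on L5; bus BusRd; mem=87
  op5 P1: store L0 := 63 → I/M/I/I on L0; bus BusRdX; mem=0
  op6 P0: load  L2 → S/I/I/I on L2; bus BusRd; mem=70
  op7 P3: load  L5 → I/S/S/S on L5; bus (none); mem=87
  op8 P1: load  L5 → I/S/S/S on L5; bus (none); mem=87
  op9 P3: load  L2 → S/I/I/S on L2; bus BusRd; mem=70
  op10 P0: store L6 := 8 → M/I/I/I on L6; bus BusRdX; mem=90
  op11 P1: load  L5 → I/S/S/S on L5; bus (none); mem=87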